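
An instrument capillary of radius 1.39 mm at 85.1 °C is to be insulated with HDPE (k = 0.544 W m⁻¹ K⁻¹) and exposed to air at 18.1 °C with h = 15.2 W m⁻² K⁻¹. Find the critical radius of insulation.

For a cylinder, r_cr = k_ins/h = 0.544/15.2 = 0.0358 m = 3.58 cm

r_cr = 3.58 cm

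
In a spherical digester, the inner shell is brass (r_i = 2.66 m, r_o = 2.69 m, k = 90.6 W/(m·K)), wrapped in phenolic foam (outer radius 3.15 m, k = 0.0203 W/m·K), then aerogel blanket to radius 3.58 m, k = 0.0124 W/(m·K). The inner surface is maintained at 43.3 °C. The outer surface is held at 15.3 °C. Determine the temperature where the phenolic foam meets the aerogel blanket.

Resistance network (inner→outer):
  R_brass = (1/2.66 − 1/2.69)/(4πk) = 0.004193/(4π·90.6) = 3.683×10^-6 K/W
  R_phenolic foam = (1/2.69 − 1/3.15)/(4πk) = 0.05429/(4π·0.0203) = 0.2128 K/W
  R_aerogel blanket = (1/3.15 − 1/3.58)/(4πk) = 0.03813/(4π·0.0124) = 0.2447 K/W
ΣR = 3.683×10^-6 + 0.2128 + 0.2447 = 0.4575 K/W
Q = ΔT/ΣR = (43.3 °C − 15.3 °C)/0.4575 = 61.20 W
From the inner boundary to the phenolic foam/aerogel blanket interface, ΣR_partial = 0.2128 K/W.
T_interface = T_in − Q·ΣR_partial = 43.3 °C − (61.20)(0.2128) = 30.3 °C

T = 30.3 °C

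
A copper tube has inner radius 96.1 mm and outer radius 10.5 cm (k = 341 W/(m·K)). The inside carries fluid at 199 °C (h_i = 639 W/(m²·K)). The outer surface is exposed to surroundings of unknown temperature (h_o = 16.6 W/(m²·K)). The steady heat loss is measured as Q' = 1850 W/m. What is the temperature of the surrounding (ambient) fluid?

Sum the resistances:
  R'_conv,in = 1/(2πr h) = 1/(2π·0.0961·639) = 0.002592 m·K/W
  R'_copper = ln(0.105/0.0961)/(2πk) = 0.08857/(2π·341) = 4.134×10^-5 m·K/W
  R'_conv,out = 1/(2πr h) = 1/(2π·0.105·16.6) = 0.09131 m·K/W
ΣR = 0.09394 m·K/W
ΔT = Q'·ΣR = 1850 × 0.09394 = 173.8 K
Heat flows outward, so T_out = T_in − ΔT = 199 − 173.8 = 25.2 °C

T_out = 25.2 °C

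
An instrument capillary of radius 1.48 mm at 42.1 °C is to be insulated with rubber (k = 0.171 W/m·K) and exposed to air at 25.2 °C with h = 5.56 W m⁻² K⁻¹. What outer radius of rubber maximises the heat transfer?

For a cylinder, r_cr = k_ins/h = 0.171/5.56 = 0.0308 m = 3.08 cm

r_cr = 3.08 cm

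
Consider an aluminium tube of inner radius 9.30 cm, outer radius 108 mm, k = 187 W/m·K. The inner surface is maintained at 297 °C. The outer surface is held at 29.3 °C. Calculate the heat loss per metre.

Q' = 2100 kW/m

Q' = 2πk·ΔT/ln(r₂/r₁) = 2π × 187 × 267.7 / ln(0.108/0.0930) = 2.10×10^6 W/m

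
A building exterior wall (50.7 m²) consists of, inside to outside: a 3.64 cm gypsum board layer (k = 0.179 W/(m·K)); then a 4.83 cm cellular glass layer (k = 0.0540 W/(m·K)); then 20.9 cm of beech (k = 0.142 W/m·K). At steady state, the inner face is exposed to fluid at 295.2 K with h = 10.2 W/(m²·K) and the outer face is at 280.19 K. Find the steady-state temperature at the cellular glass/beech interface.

Resistance network (inner→outer):
  R_conv,in = 1/(hA) = 1/(10.2·50.7) = 0.001934 K/W
  R_gypsum board = L/(kA) = 0.0364/(0.179·50.7) = 0.004011 K/W
  R_cellular glass = L/(kA) = 0.0483/(0.0540·50.7) = 0.01764 K/W
  R_beech = L/(kA) = 0.209/(0.142·50.7) = 0.02903 K/W
ΣR = 0.001934 + 0.004011 + 0.01764 + 0.02903 = 0.05262 K/W
Q = ΔT/ΣR = (295.2 K − 280.19 K)/0.05262 = 285.3 W
From the inner boundary to the cellular glass/beech interface, ΣR_partial = 0.02358 K/W.
T_interface = T_in − Q·ΣR_partial = 295.2 K − (285.3)(0.02358) = 288.5 K

T = 288.5 K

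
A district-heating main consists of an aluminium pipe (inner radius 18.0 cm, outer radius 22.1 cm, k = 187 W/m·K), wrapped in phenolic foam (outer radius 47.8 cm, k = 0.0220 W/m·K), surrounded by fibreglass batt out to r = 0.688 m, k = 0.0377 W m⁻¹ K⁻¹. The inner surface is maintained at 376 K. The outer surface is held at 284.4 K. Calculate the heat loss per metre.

Treat each layer as a resistance in series:
  R'_aluminium = ln(0.221/0.180)/(2πk) = 0.2052/(2π·187) = 1.746×10^-4 m·K/W
  R'_phenolic foam = ln(0.478/0.221)/(2πk) = 0.7714/(2π·0.0220) = 5.581 m·K/W
  R'_fibreglass batt = ln(0.688/0.478)/(2πk) = 0.3642/(2π·0.0377) = 1.537 m·K/W
ΣR = 1.746×10^-4 + 5.581 + 1.537 = 7.118 m·K/W
Q' = ΔT/ΣR = (376 K − 284.4 K)/7.118 = 12.9 W/m

Q' = 12.9 W/m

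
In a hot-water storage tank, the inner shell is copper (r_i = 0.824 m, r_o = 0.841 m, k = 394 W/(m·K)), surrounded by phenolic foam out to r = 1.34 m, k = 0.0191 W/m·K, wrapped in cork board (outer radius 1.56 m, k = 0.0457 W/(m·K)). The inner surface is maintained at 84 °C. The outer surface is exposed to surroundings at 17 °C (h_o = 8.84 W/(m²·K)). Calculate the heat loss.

Q = 33.0 W

Treat each layer as a resistance in series:
  R_copper = (1/0.824 − 1/0.841)/(4πk) = 0.02453/(4π·394) = 4.955×10^-6 K/W
  R_phenolic foam = (1/0.841 − 1/1.34)/(4πk) = 0.4428/(4π·0.0191) = 1.845 K/W
  R_cork board = (1/1.34 − 1/1.56)/(4πk) = 0.1052/(4π·0.0457) = 0.1833 K/W
  R_conv,out = 1/(4πr²h) = 1/(4π·1.56²·8.84) = 0.003699 K/W
ΣR = 4.955×10^-6 + 1.845 + 0.1833 + 0.003699 = 2.032 K/W
Q = ΔT/ΣR = (84 °C − 17 °C)/2.032 = 33.0 W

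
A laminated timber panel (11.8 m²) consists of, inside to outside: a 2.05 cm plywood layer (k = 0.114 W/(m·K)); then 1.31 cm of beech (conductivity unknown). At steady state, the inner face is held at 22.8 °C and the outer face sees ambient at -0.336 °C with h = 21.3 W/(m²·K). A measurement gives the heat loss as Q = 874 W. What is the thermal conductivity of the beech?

ΣR = ΔT/Q = |22.8 − -0.336|/874 = 0.02647 K/W
Known resistances:
  R_plywood = L/(kA) = 0.0205/(0.114·11.8) = 0.01524 K/W
  R_conv,out = 1/(hA) = 1/(21.3·11.8) = 0.003979 K/W
R_beech = ΣR − ΣR_known = 0.02647 − 0.01922 = 0.007250 K/W
L/(kA) = 0.007250 ⇒ k = 0.0131/(0.007250·11.8) = 0.153 W/m·K

k = 0.153 W/m·K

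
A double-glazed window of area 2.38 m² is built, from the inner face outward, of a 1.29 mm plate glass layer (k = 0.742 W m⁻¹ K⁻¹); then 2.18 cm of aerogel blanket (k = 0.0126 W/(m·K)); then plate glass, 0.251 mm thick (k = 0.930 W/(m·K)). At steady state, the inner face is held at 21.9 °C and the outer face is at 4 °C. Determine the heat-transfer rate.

Q = 24.6 W

Resistance network (inner→outer):
  R_plate glass = L/(kA) = 0.00129/(0.742·2.38) = 7.305×10^-4 K/W
  R_aerogel blanket = L/(kA) = 0.0218/(0.0126·2.38) = 0.7270 K/W
  R_plate glass = L/(kA) = 2.51×10^-4/(0.930·2.38) = 1.134×10^-4 K/W
ΣR = 7.305×10^-4 + 0.7270 + 1.134×10^-4 = 0.7278 K/W
Q = ΔT/ΣR = (21.9 °C − 4 °C)/0.7278 = 24.6 W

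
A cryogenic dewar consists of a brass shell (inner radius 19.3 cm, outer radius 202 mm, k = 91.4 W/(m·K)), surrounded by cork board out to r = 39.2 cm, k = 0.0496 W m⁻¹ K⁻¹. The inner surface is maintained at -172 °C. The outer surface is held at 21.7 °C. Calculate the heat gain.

Q = 50.3 W

Resistance network (inner→outer):
  R_brass = (1/0.193 − 1/0.202)/(4πk) = 0.2309/(4π·91.4) = 2.010×10^-4 K/W
  R_cork board = (1/0.202 − 1/0.392)/(4πk) = 2.399/(4π·0.0496) = 3.850 K/W
ΣR = 2.010×10^-4 + 3.850 = 3.850 K/W
Q = ΔT/ΣR = (-172 °C − 21.7 °C)/3.850 = -50.3 W
(Negative Q ⇒ heat flows inward; heat gain = 50.3 W.)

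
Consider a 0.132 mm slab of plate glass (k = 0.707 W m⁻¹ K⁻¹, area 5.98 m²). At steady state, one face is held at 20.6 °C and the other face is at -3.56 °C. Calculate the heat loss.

Q = kA·ΔT/L = 0.707 × 5.98 × |20.6 °C − -3.56 °C| / 1.32×10^-4 = 7.74×10^5 W

Q = 774 kW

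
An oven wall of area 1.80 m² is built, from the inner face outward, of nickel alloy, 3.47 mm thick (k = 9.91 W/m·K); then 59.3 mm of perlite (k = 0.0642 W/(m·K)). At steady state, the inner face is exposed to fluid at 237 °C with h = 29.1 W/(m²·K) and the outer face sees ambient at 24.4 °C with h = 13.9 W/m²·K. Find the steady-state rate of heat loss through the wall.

Q = 371 W

Resistance network (inner→outer):
  R_conv,in = 1/(hA) = 1/(29.1·1.80) = 0.01909 K/W
  R_nickel alloy = L/(kA) = 0.00347/(9.91·1.80) = 1.945×10^-4 K/W
  R_perlite = L/(kA) = 0.0593/(0.0642·1.80) = 0.5132 K/W
  R_conv,out = 1/(hA) = 1/(13.9·1.80) = 0.03997 K/W
ΣR = 0.01909 + 1.945×10^-4 + 0.5132 + 0.03997 = 0.5725 K/W
Q = ΔT/ΣR = (237 °C − 24.4 °C)/0.5725 = 371 W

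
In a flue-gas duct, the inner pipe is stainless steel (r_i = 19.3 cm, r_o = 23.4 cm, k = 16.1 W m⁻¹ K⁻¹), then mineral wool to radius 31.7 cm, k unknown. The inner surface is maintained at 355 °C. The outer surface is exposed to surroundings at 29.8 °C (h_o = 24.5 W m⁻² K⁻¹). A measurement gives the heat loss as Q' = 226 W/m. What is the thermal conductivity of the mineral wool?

k = 0.0341 W/m·K

ΣR = ΔT/Q' = |355 − 29.8|/226 = 1.439 m·K/W
Known resistances:
  R'_stainless steel = ln(0.234/0.193)/(2πk) = 0.1926/(2π·16.1) = 0.001904 m·K/W
  R'_conv,out = 1/(2πr h) = 1/(2π·0.317·24.5) = 0.02049 m·K/W
R_mineral wool = ΣR − ΣR_known = 1.439 − 0.02239 = 1.417 m·K/W
ln(r₂/r₁)/(2πk) = 1.417 ⇒ k = 0.3036/(2π·1.417) = 0.0341 W/m·K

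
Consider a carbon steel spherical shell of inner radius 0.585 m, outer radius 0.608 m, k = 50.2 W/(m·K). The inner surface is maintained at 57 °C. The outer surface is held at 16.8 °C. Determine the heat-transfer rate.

Q = 4πk·ΔT/(1/r₁ − 1/r₂) = 4π × 50.2 × 40.2 / (1/0.585 − 1/0.608) = 3.92×10^5 W

Q = 392 kW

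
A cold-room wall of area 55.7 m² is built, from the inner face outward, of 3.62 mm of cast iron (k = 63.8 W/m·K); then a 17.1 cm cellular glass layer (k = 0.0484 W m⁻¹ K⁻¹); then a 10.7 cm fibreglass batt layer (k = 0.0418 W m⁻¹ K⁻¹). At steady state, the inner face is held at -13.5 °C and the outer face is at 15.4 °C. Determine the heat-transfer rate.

Series thermal resistances, inner to outer:
  R_cast iron = L/(kA) = 0.00362/(63.8·55.7) = 1.019×10^-6 K/W
  R_cellular glass = L/(kA) = 0.171/(0.0484·55.7) = 0.06343 K/W
  R_fibreglass batt = L/(kA) = 0.107/(0.0418·55.7) = 0.04596 K/W
ΣR = 1.019×10^-6 + 0.06343 + 0.04596 = 0.1094 K/W
Q = ΔT/ΣR = (-13.5 °C − 15.4 °C)/0.1094 = -264 W
(Negative Q ⇒ heat flows inward; heat gain = 264 W.)

Q = 264 W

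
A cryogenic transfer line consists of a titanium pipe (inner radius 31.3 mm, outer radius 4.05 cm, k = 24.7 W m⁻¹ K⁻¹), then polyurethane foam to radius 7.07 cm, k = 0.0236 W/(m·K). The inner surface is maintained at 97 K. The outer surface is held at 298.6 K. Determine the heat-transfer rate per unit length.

Q' = 53.6 W/m

Resistance network (inner→outer):
  R'_titanium = ln(0.0405/0.0313)/(2πk) = 0.2577/(2π·24.7) = 0.001660 m·K/W
  R'_polyurethane foam = ln(0.0707/0.0405)/(2πk) = 0.5571/(2π·0.0236) = 3.757 m·K/W
ΣR = 0.001660 + 3.757 = 3.759 m·K/W
Q' = ΔT/ΣR = (97 K − 298.6 K)/3.759 = -53.6 W/m
(Negative Q' ⇒ heat flows inward; heat gain = 53.6 W/m.)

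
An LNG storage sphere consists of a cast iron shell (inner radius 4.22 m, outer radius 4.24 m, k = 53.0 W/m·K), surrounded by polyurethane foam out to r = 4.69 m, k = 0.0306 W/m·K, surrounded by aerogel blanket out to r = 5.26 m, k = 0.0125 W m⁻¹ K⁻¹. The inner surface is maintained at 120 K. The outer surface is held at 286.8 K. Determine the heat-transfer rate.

Resistance network (inner→outer):
  R_cast iron = (1/4.22 − 1/4.24)/(4πk) = 0.001118/(4π·53.0) = 1.678×10^-6 K/W
  R_polyurethane foam = (1/4.24 − 1/4.69)/(4πk) = 0.02263/(4π·0.0306) = 0.05885 K/W
  R_aerogel blanket = (1/4.69 − 1/5.26)/(4πk) = 0.02311/(4π·0.0125) = 0.1471 K/W
ΣR = 1.678×10^-6 + 0.05885 + 0.1471 = 0.2060 K/W
Q = ΔT/ΣR = (120 K − 286.8 K)/0.2060 = -810 W
(Negative Q ⇒ heat flows inward; heat gain = 810 W.)

Q = 810 W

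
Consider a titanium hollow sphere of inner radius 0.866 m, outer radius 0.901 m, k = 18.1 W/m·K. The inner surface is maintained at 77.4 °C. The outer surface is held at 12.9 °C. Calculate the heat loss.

Q = 4πk·ΔT/(1/r₁ − 1/r₂) = 4π × 18.1 × 64.5 / (1/0.866 − 1/0.901) = 3.27×10^5 W

Q = 327 kW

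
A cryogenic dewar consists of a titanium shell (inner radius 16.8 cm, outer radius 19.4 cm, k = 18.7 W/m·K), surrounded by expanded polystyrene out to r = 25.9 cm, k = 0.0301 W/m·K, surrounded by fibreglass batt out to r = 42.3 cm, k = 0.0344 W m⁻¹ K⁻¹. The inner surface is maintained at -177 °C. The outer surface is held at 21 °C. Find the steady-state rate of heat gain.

Resistance network (inner→outer):
  R_titanium = (1/0.168 − 1/0.194)/(4πk) = 0.7977/(4π·18.7) = 0.003395 K/W
  R_expanded polystyrene = (1/0.194 − 1/0.259)/(4πk) = 1.294/(4π·0.0301) = 3.420 K/W
  R_fibreglass batt = (1/0.259 − 1/0.423)/(4πk) = 1.497/(4π·0.0344) = 3.463 K/W
ΣR = 0.003395 + 3.420 + 3.463 = 6.886 K/W
Q = ΔT/ΣR = (-177 °C − 21 °C)/6.886 = -28.8 W
(Negative Q ⇒ heat flows inward; heat gain = 28.8 W.)

Q = 28.8 W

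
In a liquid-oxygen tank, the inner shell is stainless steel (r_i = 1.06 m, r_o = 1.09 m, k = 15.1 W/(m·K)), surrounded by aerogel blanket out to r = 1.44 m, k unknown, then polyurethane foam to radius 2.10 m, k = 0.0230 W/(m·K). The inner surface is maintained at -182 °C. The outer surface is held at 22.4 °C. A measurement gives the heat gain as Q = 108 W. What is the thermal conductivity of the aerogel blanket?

k = 0.0156 W/m·K

ΣR = ΔT/Q = |-182 − 22.4|/108 = 1.893 K/W
Known resistances:
  R_stainless steel = (1/1.06 − 1/1.09)/(4πk) = 0.02597/(4π·15.1) = 1.368×10^-4 K/W
  R_polyurethane foam = (1/1.44 − 1/2.10)/(4πk) = 0.2183/(4π·0.0230) = 0.7551 K/W
R_aerogel blanket = ΣR − ΣR_known = 1.893 − 0.7552 = 1.138 K/W
(1/r₁−1/r₂)/(4πk) = 1.138 ⇒ k = 0.2230/(4π·1.138) = 0.0156 W/m·K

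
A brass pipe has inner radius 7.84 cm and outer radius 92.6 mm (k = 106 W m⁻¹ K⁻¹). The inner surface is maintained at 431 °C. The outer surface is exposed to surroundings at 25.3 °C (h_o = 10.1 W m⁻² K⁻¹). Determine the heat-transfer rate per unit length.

Resistance network (inner→outer):
  R'_brass = ln(0.0926/0.0784)/(2πk) = 0.1665/(2π·106) = 2.499×10^-4 m·K/W
  R'_conv,out = 1/(2πr h) = 1/(2π·0.0926·10.1) = 0.1702 m·K/W
ΣR = 2.499×10^-4 + 0.1702 = 0.1704 m·K/W
Q' = ΔT/ΣR = (431 °C − 25.3 °C)/0.1704 = 2380 W/m

Q' = 2.38 kW/m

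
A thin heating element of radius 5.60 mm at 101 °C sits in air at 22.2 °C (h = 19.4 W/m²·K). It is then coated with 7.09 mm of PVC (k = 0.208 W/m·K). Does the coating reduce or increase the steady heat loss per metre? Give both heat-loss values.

Critical radius for a cylinder: r_cr = k/h = 0.0107 m = 1.07 cm.
Outer radius after coating: r₂ = 0.00560 + 0.00709 = 0.01269 m.
r₁ < r_cr < r₂: heat loss rises to a maximum at r_cr then falls. Whether the coating helps depends on whether Q(r₂) has dropped back below Q(r₁).
Bare: R = 1/(2πr₁h) = 1.465 m·K/W; Q = 78.8/1.465 = 53.8 W/m.
Coated: R = R_cond + R_conv = 1.272 m·K/W; Q = 78.8/1.272 = 61.9 W/m.

increases: 53.8 → 61.9 W/m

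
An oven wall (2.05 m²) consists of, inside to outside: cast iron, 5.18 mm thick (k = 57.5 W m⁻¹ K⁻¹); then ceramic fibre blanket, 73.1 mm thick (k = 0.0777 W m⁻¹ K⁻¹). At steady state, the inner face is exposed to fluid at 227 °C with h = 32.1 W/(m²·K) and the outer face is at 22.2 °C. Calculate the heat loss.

Q = 432 W

Treat each layer as a resistance in series:
  R_conv,in = 1/(hA) = 1/(32.1·2.05) = 0.01520 K/W
  R_cast iron = L/(kA) = 0.00518/(57.5·2.05) = 4.394×10^-5 K/W
  R_ceramic fibre blanket = L/(kA) = 0.0731/(0.0777·2.05) = 0.4589 K/W
ΣR = 0.01520 + 4.394×10^-5 + 0.4589 = 0.4741 K/W
Q = ΔT/ΣR = (227 °C − 22.2 °C)/0.4741 = 432 W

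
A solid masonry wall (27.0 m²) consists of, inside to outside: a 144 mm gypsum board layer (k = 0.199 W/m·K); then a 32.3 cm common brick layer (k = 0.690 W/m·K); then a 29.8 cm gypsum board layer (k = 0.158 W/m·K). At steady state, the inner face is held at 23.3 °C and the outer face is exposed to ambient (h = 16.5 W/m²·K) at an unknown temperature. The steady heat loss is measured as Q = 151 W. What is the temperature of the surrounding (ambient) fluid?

T_out = 5.75 °C

Sum the resistances:
  R_gypsum board = L/(kA) = 0.144/(0.199·27.0) = 0.02680 K/W
  R_common brick = L/(kA) = 0.323/(0.690·27.0) = 0.01734 K/W
  R_gypsum board = L/(kA) = 0.298/(0.158·27.0) = 0.06985 K/W
  R_conv,out = 1/(hA) = 1/(16.5·27.0) = 0.002245 K/W
ΣR = 0.1162 K/W
ΔT = Q·ΣR = 151 × 0.1162 = 17.55 K
Heat flows outward, so T_out = T_in − ΔT = 23.3 − 17.55 = 5.75 °C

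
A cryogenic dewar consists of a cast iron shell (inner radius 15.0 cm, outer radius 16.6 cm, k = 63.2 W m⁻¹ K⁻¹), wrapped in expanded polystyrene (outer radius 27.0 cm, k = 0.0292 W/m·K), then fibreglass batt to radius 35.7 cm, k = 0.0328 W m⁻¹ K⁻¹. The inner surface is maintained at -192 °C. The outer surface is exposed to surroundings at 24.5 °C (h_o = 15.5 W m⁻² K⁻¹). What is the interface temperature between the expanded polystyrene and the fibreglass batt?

T = -31.9 °C

Resistance network (inner→outer):
  R_cast iron = (1/0.150 − 1/0.166)/(4πk) = 0.6426/(4π·63.2) = 8.091×10^-4 K/W
  R_expanded polystyrene = (1/0.166 − 1/0.270)/(4πk) = 2.320/(4π·0.0292) = 6.324 K/W
  R_fibreglass batt = (1/0.270 − 1/0.357)/(4πk) = 0.9026/(4π·0.0328) = 2.190 K/W
  R_conv,out = 1/(4πr²h) = 1/(4π·0.357²·15.5) = 0.04028 K/W
ΣR = 8.091×10^-4 + 6.324 + 2.190 + 0.04028 = 8.555 K/W
Q = ΔT/ΣR = (-192 °C − 24.5 °C)/8.555 = -25.31 W
From the inner boundary to the expanded polystyrene/fibreglass batt interface, ΣR_partial = 6.325 K/W.
T_interface = T_in − Q·ΣR_partial = -192 °C − (-25.31)(6.325) = -31.9 °C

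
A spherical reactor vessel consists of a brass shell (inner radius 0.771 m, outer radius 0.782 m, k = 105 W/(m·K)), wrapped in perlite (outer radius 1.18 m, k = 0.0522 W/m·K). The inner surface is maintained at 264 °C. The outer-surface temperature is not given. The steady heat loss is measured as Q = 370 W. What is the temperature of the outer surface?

Sum the resistances:
  R_brass = (1/0.771 − 1/0.782)/(4πk) = 0.01824/(4π·105) = 1.383×10^-5 K/W
  R_perlite = (1/0.782 − 1/1.18)/(4πk) = 0.4313/(4π·0.0522) = 0.6575 K/W
ΣR = 0.6575 K/W
ΔT = Q·ΣR = 370 × 0.6575 = 243.3 K
Heat flows outward, so T_out = T_in − ΔT = 264 − 243.3 = 20.7 °C

T_out = 20.7 °C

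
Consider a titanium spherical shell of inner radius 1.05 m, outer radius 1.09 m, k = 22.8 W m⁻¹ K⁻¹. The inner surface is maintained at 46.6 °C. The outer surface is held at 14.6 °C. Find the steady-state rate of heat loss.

Q = 4πk·ΔT/(1/r₁ − 1/r₂) = 4π × 22.8 × 32 / (1/1.05 − 1/1.09) = 2.62×10^5 W

Q = 262 kW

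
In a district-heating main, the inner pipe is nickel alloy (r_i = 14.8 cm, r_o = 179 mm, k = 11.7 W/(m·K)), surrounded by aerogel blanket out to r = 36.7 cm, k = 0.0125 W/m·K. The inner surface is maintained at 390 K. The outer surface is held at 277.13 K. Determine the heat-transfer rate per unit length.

Q' = 12.3 W/m

Series thermal resistances, inner to outer:
  R'_nickel alloy = ln(0.179/0.148)/(2πk) = 0.1902/(2π·11.7) = 0.002587 m·K/W
  R'_aerogel blanket = ln(0.367/0.179)/(2πk) = 0.7180/(2π·0.0125) = 9.142 m·K/W
ΣR = 0.002587 + 9.142 = 9.145 m·K/W
Q' = ΔT/ΣR = (390 K − 277.13 K)/9.145 = 12.3 W/m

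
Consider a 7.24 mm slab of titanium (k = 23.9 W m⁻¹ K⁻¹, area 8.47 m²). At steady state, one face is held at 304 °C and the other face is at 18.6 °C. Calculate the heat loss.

Q = 7.98×10^6 W

Q = kA·ΔT/L = 23.9 × 8.47 × |304 °C − 18.6 °C| / 0.00724 = 7.98×10^6 W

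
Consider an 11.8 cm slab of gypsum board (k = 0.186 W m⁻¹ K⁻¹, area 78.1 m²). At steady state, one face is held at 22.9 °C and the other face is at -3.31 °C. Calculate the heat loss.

Q = 3230 W

Q = kA·ΔT/L = 0.186 × 78.1 × |22.9 °C − -3.31 °C| / 0.118 = 3230 W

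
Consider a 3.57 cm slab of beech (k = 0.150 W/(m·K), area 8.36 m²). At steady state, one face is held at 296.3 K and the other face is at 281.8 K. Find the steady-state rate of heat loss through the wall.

Q = 509 W

Q = kA·ΔT/L = 0.150 × 8.36 × |296.3 K − 281.8 K| / 0.0357 = 509 W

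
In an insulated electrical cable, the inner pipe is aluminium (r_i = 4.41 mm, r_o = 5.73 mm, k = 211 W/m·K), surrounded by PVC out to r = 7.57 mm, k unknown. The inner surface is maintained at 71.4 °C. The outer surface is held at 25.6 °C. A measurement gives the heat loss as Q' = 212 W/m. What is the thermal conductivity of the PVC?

k = 0.205 W/m·K

ΣR = ΔT/Q' = |71.4 − 25.6|/212 = 0.2160 m·K/W
Known resistances:
  R'_aluminium = ln(0.00573/0.00441)/(2πk) = 0.2618/(2π·211) = 1.975×10^-4 m·K/W
R_PVC = ΣR − ΣR_known = 0.2160 − 1.975×10^-4 = 0.2158 m·K/W
ln(r₂/r₁)/(2πk) = 0.2158 ⇒ k = 0.2785/(2π·0.2158) = 0.205 W/m·K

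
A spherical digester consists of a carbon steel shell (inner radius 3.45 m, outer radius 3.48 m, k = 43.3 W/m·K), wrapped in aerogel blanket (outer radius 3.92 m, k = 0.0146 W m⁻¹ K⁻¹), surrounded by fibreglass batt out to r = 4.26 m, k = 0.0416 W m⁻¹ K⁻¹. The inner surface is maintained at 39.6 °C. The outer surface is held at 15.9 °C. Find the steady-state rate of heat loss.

Resistance network (inner→outer):
  R_carbon steel = (1/3.45 − 1/3.48)/(4πk) = 0.002499/(4π·43.3) = 4.592×10^-6 K/W
  R_aerogel blanket = (1/3.48 − 1/3.92)/(4πk) = 0.03225/(4π·0.0146) = 0.1758 K/W
  R_fibreglass batt = (1/3.92 − 1/4.26)/(4πk) = 0.02036/(4π·0.0416) = 0.03895 K/W
ΣR = 4.592×10^-6 + 0.1758 + 0.03895 = 0.2148 K/W
Q = ΔT/ΣR = (39.6 °C − 15.9 °C)/0.2148 = 110 W

Q = 110 W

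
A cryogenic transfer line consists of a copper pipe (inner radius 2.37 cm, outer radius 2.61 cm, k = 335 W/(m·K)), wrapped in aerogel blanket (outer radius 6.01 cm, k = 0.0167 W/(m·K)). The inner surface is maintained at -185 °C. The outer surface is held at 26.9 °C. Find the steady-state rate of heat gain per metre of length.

Q' = 26.7 W/m

Series thermal resistances, inner to outer:
  R'_copper = ln(0.0261/0.0237)/(2πk) = 0.09646/(2π·335) = 4.583×10^-5 m·K/W
  R'_aerogel blanket = ln(0.0601/0.0261)/(2πk) = 0.8341/(2π·0.0167) = 7.949 m·K/W
ΣR = 4.583×10^-5 + 7.949 = 7.949 m·K/W
Q' = ΔT/ΣR = (-185 °C − 26.9 °C)/7.949 = -26.7 W/m
(Negative Q' ⇒ heat flows inward; heat gain = 26.7 W/m.)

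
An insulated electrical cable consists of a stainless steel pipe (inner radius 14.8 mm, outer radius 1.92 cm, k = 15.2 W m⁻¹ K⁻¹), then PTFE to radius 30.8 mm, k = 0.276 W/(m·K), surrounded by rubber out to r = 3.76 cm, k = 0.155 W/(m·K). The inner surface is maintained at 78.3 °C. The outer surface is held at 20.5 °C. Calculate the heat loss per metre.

Q' = 120 W/m

Series thermal resistances, inner to outer:
  R'_stainless steel = ln(0.0192/0.0148)/(2πk) = 0.2603/(2π·15.2) = 0.002725 m·K/W
  R'_PTFE = ln(0.0308/0.0192)/(2πk) = 0.4726/(2π·0.276) = 0.2725 m·K/W
  R'_rubber = ln(0.0376/0.0308)/(2πk) = 0.1995/(2π·0.155) = 0.2048 m·K/W
ΣR = 0.002725 + 0.2725 + 0.2048 = 0.4800 m·K/W
Q' = ΔT/ΣR = (78.3 °C − 20.5 °C)/0.4800 = 120 W/m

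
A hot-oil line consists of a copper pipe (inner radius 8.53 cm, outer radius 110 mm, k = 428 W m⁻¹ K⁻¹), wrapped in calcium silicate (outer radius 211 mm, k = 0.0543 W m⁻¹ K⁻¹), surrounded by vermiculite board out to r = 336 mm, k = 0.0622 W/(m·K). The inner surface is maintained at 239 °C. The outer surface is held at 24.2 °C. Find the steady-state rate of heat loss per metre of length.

Q' = 69.3 W/m

Series thermal resistances, inner to outer:
  R'_copper = ln(0.110/0.0853)/(2πk) = 0.2543/(2π·428) = 9.457×10^-5 m·K/W
  R'_calcium silicate = ln(0.211/0.110)/(2πk) = 0.6514/(2π·0.0543) = 1.909 m·K/W
  R'_vermiculite board = ln(0.336/0.211)/(2πk) = 0.4653/(2π·0.0622) = 1.190 m·K/W
ΣR = 9.457×10^-5 + 1.909 + 1.190 = 3.099 m·K/W
Q' = ΔT/ΣR = (239 °C − 24.2 °C)/3.099 = 69.3 W/m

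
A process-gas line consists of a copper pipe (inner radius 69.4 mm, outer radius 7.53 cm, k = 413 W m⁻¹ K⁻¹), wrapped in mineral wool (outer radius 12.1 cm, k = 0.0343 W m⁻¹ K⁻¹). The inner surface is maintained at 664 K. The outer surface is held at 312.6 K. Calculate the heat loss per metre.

Series thermal resistances, inner to outer:
  R'_copper = ln(0.0753/0.0694)/(2πk) = 0.08159/(2π·413) = 3.144×10^-5 m·K/W
  R'_mineral wool = ln(0.121/0.0753)/(2πk) = 0.4743/(2π·0.0343) = 2.201 m·K/W
ΣR = 3.144×10^-5 + 2.201 = 2.201 m·K/W
Q' = ΔT/ΣR = (664 K − 312.6 K)/2.201 = 160 W/m

Q' = 160 W/m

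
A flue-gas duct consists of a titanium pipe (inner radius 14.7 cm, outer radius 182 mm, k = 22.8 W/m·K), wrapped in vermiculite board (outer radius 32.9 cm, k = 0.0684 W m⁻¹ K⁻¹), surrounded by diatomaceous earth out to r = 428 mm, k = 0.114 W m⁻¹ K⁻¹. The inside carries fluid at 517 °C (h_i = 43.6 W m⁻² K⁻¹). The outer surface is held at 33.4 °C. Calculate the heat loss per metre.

Q' = 273 W/m

Series thermal resistances, inner to outer:
  R'_conv,in = 1/(2πr h) = 1/(2π·0.147·43.6) = 0.02483 m·K/W
  R'_titanium = ln(0.182/0.147)/(2πk) = 0.2136/(2π·22.8) = 0.001491 m·K/W
  R'_vermiculite board = ln(0.329/0.182)/(2πk) = 0.5921/(2π·0.0684) = 1.378 m·K/W
  R'_diatomaceous earth = ln(0.428/0.329)/(2πk) = 0.2631/(2π·0.114) = 0.3673 m·K/W
ΣR = 0.02483 + 0.001491 + 1.378 + 0.3673 = 1.772 m·K/W
Q' = ΔT/ΣR = (517 °C − 33.4 °C)/1.772 = 273 W/m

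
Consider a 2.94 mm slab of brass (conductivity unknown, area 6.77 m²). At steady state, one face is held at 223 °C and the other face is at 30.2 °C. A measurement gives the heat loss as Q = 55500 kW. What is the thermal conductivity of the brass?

k = 125 W/m·K

ΣR = ΔT/Q = |223 − 30.2|/5.55×10^7 = 3.474×10^-6 K/W
L/(kA) = 3.474×10^-6 ⇒ k = 0.00294/(3.474×10^-6·6.77) = 125 W/m·K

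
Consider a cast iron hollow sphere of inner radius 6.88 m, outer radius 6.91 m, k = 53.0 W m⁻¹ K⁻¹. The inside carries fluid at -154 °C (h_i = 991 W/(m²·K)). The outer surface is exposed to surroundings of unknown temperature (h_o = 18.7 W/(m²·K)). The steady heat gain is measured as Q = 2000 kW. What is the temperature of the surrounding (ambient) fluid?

T_out = 29.5 °C

Sum the resistances:
  R_conv,in = 1/(4πr²h) = 1/(4π·6.88²·991) = 1.696×10^-6 K/W
  R_cast iron = (1/6.88 − 1/6.91)/(4πk) = 6.310×10^-4/(4π·53.0) = 9.475×10^-7 K/W
  R_conv,out = 1/(4πr²h) = 1/(4π·6.91²·18.7) = 8.912×10^-5 K/W
ΣR = 9.177×10^-5 K/W
ΔT = Q·ΣR = 2.00×10^6 × 9.177×10^-5 = 183.5 K
Heat flows inward, so T_out = T_in + ΔT = -154 + 183.5 = 29.5 °C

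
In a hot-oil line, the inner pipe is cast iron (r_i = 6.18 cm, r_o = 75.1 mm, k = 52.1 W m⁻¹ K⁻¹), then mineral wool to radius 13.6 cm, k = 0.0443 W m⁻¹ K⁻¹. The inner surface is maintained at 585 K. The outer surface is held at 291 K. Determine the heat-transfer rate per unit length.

Treat each layer as a resistance in series:
  R'_cast iron = ln(0.0751/0.0618)/(2πk) = 0.1949/(2π·52.1) = 5.954×10^-4 m·K/W
  R'_mineral wool = ln(0.136/0.0751)/(2πk) = 0.5938/(2π·0.0443) = 2.133 m·K/W
ΣR = 5.954×10^-4 + 2.133 = 2.134 m·K/W
Q' = ΔT/ΣR = (585 K − 291 K)/2.134 = 138 W/m

Q' = 138 W/m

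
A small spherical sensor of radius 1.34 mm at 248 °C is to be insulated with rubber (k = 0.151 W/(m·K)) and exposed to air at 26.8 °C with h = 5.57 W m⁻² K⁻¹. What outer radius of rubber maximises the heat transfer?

r_cr = 5.42 cm

For a sphere, r_cr = 2k_ins/h = 2·0.151/5.57 = 0.0542 m = 5.42 cm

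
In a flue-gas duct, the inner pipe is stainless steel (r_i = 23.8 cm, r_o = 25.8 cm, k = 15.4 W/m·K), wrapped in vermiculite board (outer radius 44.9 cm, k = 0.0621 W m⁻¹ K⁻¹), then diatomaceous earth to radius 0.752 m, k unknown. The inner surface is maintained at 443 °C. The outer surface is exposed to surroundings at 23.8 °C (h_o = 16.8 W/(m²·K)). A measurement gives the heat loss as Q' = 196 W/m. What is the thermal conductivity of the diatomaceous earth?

k = 0.116 W/m·K

ΣR = ΔT/Q' = |443 − 23.8|/196 = 2.139 m·K/W
Known resistances:
  R'_stainless steel = ln(0.258/0.238)/(2πk) = 0.08069/(2π·15.4) = 8.339×10^-4 m·K/W
  R'_vermiculite board = ln(0.449/0.258)/(2πk) = 0.5541/(2π·0.0621) = 1.420 m·K/W
  R'_conv,out = 1/(2πr h) = 1/(2π·0.752·16.8) = 0.01260 m·K/W
R_diatomaceous earth = ΣR − ΣR_known = 2.139 − 1.433 = 0.7060 m·K/W
ln(r₂/r₁)/(2πk) = 0.7060 ⇒ k = 0.5157/(2π·0.7060) = 0.116 W/m·K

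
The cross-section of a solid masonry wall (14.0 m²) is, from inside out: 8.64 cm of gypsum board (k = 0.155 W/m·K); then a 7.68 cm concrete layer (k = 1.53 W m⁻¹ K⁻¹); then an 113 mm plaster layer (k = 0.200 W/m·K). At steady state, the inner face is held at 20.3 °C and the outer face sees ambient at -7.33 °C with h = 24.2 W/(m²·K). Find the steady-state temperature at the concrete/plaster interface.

T = 6.47 °C

Resistance network (inner→outer):
  R_gypsum board = L/(kA) = 0.0864/(0.155·14.0) = 0.03982 K/W
  R_concrete = L/(kA) = 0.0768/(1.53·14.0) = 0.003585 K/W
  R_plaster = L/(kA) = 0.113/(0.200·14.0) = 0.04036 K/W
  R_conv,out = 1/(hA) = 1/(24.2·14.0) = 0.002952 K/W
ΣR = 0.03982 + 0.003585 + 0.04036 + 0.002952 = 0.08672 K/W
Q = ΔT/ΣR = (20.3 °C − -7.33 °C)/0.08672 = 318.6 W
From the inner boundary to the concrete/plaster interface, ΣR_partial = 0.04340 K/W.
T_interface = T_in − Q·ΣR_partial = 20.3 °C − (318.6)(0.04340) = 6.47 °C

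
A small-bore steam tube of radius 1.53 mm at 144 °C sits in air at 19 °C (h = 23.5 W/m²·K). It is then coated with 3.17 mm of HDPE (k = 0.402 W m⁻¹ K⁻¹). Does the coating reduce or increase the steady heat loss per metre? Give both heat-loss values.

Critical radius for a cylinder: r_cr = k/h = 0.0171 m = 1.71 cm.
Outer radius after coating: r₂ = 0.00153 + 0.00317 = 0.00470 m.
Since r₁ < r_cr and r₂ ≤ r_cr, the coating moves toward the maximum at r_cr — heat loss rises.
Bare: R = 1/(2πr₁h) = 4.427 m·K/W; Q = 125/4.427 = 28.2 W/m.
Coated: R = R_cond + R_conv = 1.885 m·K/W; Q = 125/1.885 = 66.3 W/m.

increases: 28.2 → 66.3 W/m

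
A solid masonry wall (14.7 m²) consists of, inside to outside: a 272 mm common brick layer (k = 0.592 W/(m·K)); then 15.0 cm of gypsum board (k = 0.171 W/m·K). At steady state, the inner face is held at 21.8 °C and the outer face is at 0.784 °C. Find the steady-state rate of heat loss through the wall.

Treat each layer as a resistance in series:
  R_common brick = L/(kA) = 0.272/(0.592·14.7) = 0.03126 K/W
  R_gypsum board = L/(kA) = 0.150/(0.171·14.7) = 0.05967 K/W
ΣR = 0.03126 + 0.05967 = 0.09093 K/W
Q = ΔT/ΣR = (21.8 °C − 0.784 °C)/0.09093 = 231 W

Q = 231 W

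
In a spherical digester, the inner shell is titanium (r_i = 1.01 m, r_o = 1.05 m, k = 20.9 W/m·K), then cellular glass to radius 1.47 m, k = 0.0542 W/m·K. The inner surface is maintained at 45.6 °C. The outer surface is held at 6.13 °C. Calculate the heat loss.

Treat each layer as a resistance in series:
  R_titanium = (1/1.01 − 1/1.05)/(4πk) = 0.03772/(4π·20.9) = 1.436×10^-4 K/W
  R_cellular glass = (1/1.05 − 1/1.47)/(4πk) = 0.2721/(4π·0.0542) = 0.3995 K/W
ΣR = 1.436×10^-4 + 0.3995 = 0.3996 K/W
Q = ΔT/ΣR = (45.6 °C − 6.13 °C)/0.3996 = 98.8 W

Q = 98.8 W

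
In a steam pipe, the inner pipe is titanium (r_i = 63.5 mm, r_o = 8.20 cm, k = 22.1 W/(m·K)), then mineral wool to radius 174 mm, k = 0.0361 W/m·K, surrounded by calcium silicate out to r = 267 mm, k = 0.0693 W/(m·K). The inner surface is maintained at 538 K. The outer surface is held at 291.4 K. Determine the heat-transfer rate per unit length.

Q' = 57.3 W/m

Series thermal resistances, inner to outer:
  R'_titanium = ln(0.0820/0.0635)/(2πk) = 0.2557/(2π·22.1) = 0.001841 m·K/W
  R'_mineral wool = ln(0.174/0.0820)/(2πk) = 0.7523/(2π·0.0361) = 3.317 m·K/W
  R'_calcium silicate = ln(0.267/0.174)/(2πk) = 0.4282/(2π·0.0693) = 0.9834 m·K/W
ΣR = 0.001841 + 3.317 + 0.9834 = 4.302 m·K/W
Q' = ΔT/ΣR = (538 K − 291.4 K)/4.302 = 57.3 W/m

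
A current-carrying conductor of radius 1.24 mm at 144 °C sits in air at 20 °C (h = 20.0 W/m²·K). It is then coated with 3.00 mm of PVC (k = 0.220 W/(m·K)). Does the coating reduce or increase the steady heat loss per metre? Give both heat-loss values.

increases: 19.3 → 44.8 W/m

Critical radius for a cylinder: r_cr = k/h = 0.0110 m = 1.10 cm.
Outer radius after coating: r₂ = 0.00124 + 0.00300 = 0.00424 m.
Since r₁ < r_cr and r₂ ≤ r_cr, the coating moves toward the maximum at r_cr — heat loss rises.
Bare: R = 1/(2πr₁h) = 6.418 m·K/W; Q = 124/6.418 = 19.3 W/m.
Coated: R = R_cond + R_conv = 2.766 m·K/W; Q = 124/2.766 = 44.8 W/m.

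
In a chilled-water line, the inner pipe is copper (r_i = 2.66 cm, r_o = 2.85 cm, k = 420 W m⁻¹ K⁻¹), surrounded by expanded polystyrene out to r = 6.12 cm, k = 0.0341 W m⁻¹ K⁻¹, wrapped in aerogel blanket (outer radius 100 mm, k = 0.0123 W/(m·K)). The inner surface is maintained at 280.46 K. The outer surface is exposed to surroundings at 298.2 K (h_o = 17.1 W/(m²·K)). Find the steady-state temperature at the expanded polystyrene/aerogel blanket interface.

T = 286.8 K

Resistance network (inner→outer):
  R'_copper = ln(0.0285/0.0266)/(2πk) = 0.06899/(2π·420) = 2.614×10^-5 m·K/W
  R'_expanded polystyrene = ln(0.0612/0.0285)/(2πk) = 0.7642/(2π·0.0341) = 3.567 m·K/W
  R'_aerogel blanket = ln(0.100/0.0612)/(2πk) = 0.4910/(2π·0.0123) = 6.354 m·K/W
  R'_conv,out = 1/(2πr h) = 1/(2π·0.100·17.1) = 0.09307 m·K/W
ΣR = 2.614×10^-5 + 3.567 + 6.354 + 0.09307 = 10.01 m·K/W
Q' = ΔT/ΣR = (280.46 K − 298.2 K)/10.01 = -1.772 W/m
From the inner boundary to the expanded polystyrene/aerogel blanket interface, ΣR_partial = 3.567 m·K/W.
T_interface = T_in − Q'·ΣR_partial = 280.46 K − (-1.772)(3.567) = 286.8 K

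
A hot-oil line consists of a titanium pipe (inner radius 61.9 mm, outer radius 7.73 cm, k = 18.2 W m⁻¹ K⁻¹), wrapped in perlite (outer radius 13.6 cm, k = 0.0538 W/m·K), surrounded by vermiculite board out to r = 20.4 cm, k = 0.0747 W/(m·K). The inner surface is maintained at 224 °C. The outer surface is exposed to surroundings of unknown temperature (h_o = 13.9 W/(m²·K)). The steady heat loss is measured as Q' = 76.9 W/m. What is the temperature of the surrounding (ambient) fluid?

T_out = 24.6 °C

Sum the resistances:
  R'_titanium = ln(0.0773/0.0619)/(2πk) = 0.2222/(2π·18.2) = 0.001943 m·K/W
  R'_perlite = ln(0.136/0.0773)/(2πk) = 0.5650/(2π·0.0538) = 1.671 m·K/W
  R'_vermiculite board = ln(0.204/0.136)/(2πk) = 0.4055/(2π·0.0747) = 0.8639 m·K/W
  R'_conv,out = 1/(2πr h) = 1/(2π·0.204·13.9) = 0.05613 m·K/W
ΣR = 2.593 m·K/W
ΔT = Q'·ΣR = 76.9 × 2.593 = 199.4 K
Heat flows outward, so T_out = T_in − ΔT = 224 − 199.4 = 24.6 °C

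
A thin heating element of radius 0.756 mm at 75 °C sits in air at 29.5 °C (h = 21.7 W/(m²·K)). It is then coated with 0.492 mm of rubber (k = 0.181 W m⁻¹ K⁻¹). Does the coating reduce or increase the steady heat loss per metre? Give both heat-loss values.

increases: 4.69 → 7.20 W/m

Critical radius for a cylinder: r_cr = k/h = 0.00834 m = 0.834 cm.
Outer radius after coating: r₂ = 7.56×10^-4 + 4.92×10^-4 = 0.001248 m.
Since r₁ < r_cr and r₂ ≤ r_cr, the coating moves toward the maximum at r_cr — heat loss rises.
Bare: R = 1/(2πr₁h) = 9.701 m·K/W; Q = 45.5/9.701 = 4.69 W/m.
Coated: R = R_cond + R_conv = 6.318 m·K/W; Q = 45.5/6.318 = 7.20 W/m.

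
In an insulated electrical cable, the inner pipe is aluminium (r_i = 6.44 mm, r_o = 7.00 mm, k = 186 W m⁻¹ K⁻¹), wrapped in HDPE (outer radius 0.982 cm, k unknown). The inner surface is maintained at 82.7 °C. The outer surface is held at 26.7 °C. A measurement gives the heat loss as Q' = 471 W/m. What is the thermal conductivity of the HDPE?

ΣR = ΔT/Q' = |82.7 − 26.7|/471 = 0.1189 m·K/W
Known resistances:
  R'_aluminium = ln(0.00700/0.00644)/(2πk) = 0.08338/(2π·186) = 7.135×10^-5 m·K/W
R_HDPE = ΣR − ΣR_known = 0.1189 − 7.135×10^-5 = 0.1188 m·K/W
ln(r₂/r₁)/(2πk) = 0.1188 ⇒ k = 0.3385/(2π·0.1188) = 0.453 W/m·K

k = 0.453 W/m·K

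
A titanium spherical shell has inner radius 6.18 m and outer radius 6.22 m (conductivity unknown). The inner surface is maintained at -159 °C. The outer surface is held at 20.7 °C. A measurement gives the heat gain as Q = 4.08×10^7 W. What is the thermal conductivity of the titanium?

k = 18.8 W/m·K

ΣR = ΔT/Q = |-159 − 20.7|/4.08×10^7 = 4.404×10^-6 K/W
(1/r₁−1/r₂)/(4πk) = 4.404×10^-6 ⇒ k = 0.001041/(4π·4.404×10^-6) = 18.8 W/m·K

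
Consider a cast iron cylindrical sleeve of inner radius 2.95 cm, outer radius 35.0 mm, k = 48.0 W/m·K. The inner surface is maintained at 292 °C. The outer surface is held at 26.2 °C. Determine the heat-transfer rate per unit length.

Q' = 469 kW/m

Q' = 2πk·ΔT/ln(r₂/r₁) = 2π × 48.0 × 265.8 / ln(0.0350/0.0295) = 4.69×10^5 W/m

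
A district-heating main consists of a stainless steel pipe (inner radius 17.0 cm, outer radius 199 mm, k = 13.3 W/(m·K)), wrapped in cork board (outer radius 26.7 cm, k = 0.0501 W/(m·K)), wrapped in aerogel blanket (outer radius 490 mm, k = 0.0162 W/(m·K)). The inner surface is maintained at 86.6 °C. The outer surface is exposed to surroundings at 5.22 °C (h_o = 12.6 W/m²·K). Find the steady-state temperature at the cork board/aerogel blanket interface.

T = 75.6 °C

Series thermal resistances, inner to outer:
  R'_stainless steel = ln(0.199/0.170)/(2πk) = 0.1575/(2π·13.3) = 0.001885 m·K/W
  R'_cork board = ln(0.267/0.199)/(2πk) = 0.2939/(2π·0.0501) = 0.9338 m·K/W
  R'_aerogel blanket = ln(0.490/0.267)/(2πk) = 0.6072/(2π·0.0162) = 5.965 m·K/W
  R'_conv,out = 1/(2πr h) = 1/(2π·0.490·12.6) = 0.02578 m·K/W
ΣR = 0.001885 + 0.9338 + 5.965 + 0.02578 = 6.926 m·K/W
Q' = ΔT/ΣR = (86.6 °C − 5.22 °C)/6.926 = 11.75 W/m
From the inner boundary to the cork board/aerogel blanket interface, ΣR_partial = 0.9357 m·K/W.
T_interface = T_in − Q'·ΣR_partial = 86.6 °C − (11.75)(0.9357) = 75.6 °C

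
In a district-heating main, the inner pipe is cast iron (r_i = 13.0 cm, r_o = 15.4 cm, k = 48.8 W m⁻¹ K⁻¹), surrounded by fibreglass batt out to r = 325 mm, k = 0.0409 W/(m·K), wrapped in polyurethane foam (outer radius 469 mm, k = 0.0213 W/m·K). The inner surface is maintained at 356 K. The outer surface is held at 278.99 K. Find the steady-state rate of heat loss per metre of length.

Resistance network (inner→outer):
  R'_cast iron = ln(0.154/0.130)/(2πk) = 0.1694/(2π·48.8) = 5.525×10^-4 m·K/W
  R'_fibreglass batt = ln(0.325/0.154)/(2πk) = 0.7469/(2π·0.0409) = 2.906 m·K/W
  R'_polyurethane foam = ln(0.469/0.325)/(2πk) = 0.3668/(2π·0.0213) = 2.741 m·K/W
ΣR = 5.525×10^-4 + 2.906 + 2.741 = 5.648 m·K/W
Q' = ΔT/ΣR = (356 K − 278.99 K)/5.648 = 13.6 W/m

Q' = 13.6 W/m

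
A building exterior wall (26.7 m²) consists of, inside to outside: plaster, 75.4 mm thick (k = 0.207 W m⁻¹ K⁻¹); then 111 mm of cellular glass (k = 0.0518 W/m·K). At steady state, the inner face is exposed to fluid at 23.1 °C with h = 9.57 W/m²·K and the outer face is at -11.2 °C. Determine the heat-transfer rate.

Q = 351 W

Series thermal resistances, inner to outer:
  R_conv,in = 1/(hA) = 1/(9.57·26.7) = 0.003914 K/W
  R_plaster = L/(kA) = 0.0754/(0.207·26.7) = 0.01364 K/W
  R_cellular glass = L/(kA) = 0.111/(0.0518·26.7) = 0.08026 K/W
ΣR = 0.003914 + 0.01364 + 0.08026 = 0.09781 K/W
Q = ΔT/ΣR = (23.1 °C − -11.2 °C)/0.09781 = 351 W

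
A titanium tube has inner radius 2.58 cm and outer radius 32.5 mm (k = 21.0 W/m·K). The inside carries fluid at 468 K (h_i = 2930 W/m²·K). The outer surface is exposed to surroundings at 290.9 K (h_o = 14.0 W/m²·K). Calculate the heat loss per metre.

Treat each layer as a resistance in series:
  R'_conv,in = 1/(2πr h) = 1/(2π·0.0258·2930) = 0.002105 m·K/W
  R'_titanium = ln(0.0325/0.0258)/(2πk) = 0.2309/(2π·21.0) = 0.001750 m·K/W
  R'_conv,out = 1/(2πr h) = 1/(2π·0.0325·14.0) = 0.3498 m·K/W
ΣR = 0.002105 + 0.001750 + 0.3498 = 0.3537 m·K/W
Q' = ΔT/ΣR = (468 K − 290.9 K)/0.3537 = 501 W/m

Q' = 501 W/m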